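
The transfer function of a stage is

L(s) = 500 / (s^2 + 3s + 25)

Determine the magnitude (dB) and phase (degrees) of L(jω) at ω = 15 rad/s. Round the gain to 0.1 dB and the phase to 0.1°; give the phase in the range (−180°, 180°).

At s = jω = j15:
quadratic: (j15)² + 3·j15 + 25 = -200 + j45 → |·| ≈ 205, ∠ ≈ 167.32°
|L| = 500 / 205 ≈ 2.439
Gain = 20 log₁₀(2.439) ≈ 7.74 dB
∠L = 0.00° − 167.32° = -167.32°

7.7 dB, -167.3°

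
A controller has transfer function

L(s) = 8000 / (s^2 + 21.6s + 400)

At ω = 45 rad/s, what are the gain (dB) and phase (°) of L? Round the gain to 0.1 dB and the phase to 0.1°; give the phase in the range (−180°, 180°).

At s = jω = j45:
quadratic: (j45)² + 21.6·j45 + 400 = -1625 + j972 → |·| ≈ 1893.5, ∠ ≈ 149.11°
|L| = 8000 / 1893.5 ≈ 4.225
Gain = 20 log₁₀(4.225) ≈ 12.52 dB
∠L = 0.00° − 149.11° = -149.11°

12.5 dB, -149.1°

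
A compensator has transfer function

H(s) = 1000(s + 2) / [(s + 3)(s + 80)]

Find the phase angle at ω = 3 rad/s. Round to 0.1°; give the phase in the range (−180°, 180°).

At s = jω = j3:
zero (s+2): 2 + j3 → |·| = √(2²+3²) = √13 ≈ 3.6056, ∠ = arctan(3/2) ≈ 56.31°
pole (s+3): 3 + j3 → |·| = √(3²+3²) = √18 ≈ 4.2426, ∠ = arctan(3/3) ≈ 45.00°
pole (s+80): 80 + j3 → |·| = √(80²+3²) = √6409 ≈ 80.056, ∠ = arctan(3/80) ≈ 2.15°
∠H = 56.31° − 47.15° = 9.16°

9.2°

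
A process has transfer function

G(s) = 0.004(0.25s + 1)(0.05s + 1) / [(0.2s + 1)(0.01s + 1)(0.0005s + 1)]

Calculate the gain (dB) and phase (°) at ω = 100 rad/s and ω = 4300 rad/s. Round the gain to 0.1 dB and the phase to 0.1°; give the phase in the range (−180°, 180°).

ω = 100: -34.9 dB, 31.4°; ω = 4300: -39.5 dB, -64.0°

At ω = 100 rad/s:
zero (1 + j100·0.25) = 1 + j25 → |·| ≈ 25.02, ∠ ≈ 87.71°
zero (1 + j100·0.05) = 1 + j5 → |·| ≈ 5.099, ∠ ≈ 78.69°
pole (1 + j100·0.2) = 1 + j20 → |·| ≈ 20.025, ∠ ≈ 87.14°
pole (1 + j100·0.01) = 1 + j1 → |·| ≈ 1.4142, ∠ ≈ 45.00°
pole (1 + j100·0.0005) = 1 + j0.05 → |·| ≈ 1.0012, ∠ ≈ 2.86°
|G| = 0.004 · 25.02 · 5.099 / (20.025 · 1.4142 · 1.0012) ≈ 0.017998
Gain = 20 log₁₀(0.017998) ≈ -34.90 dB
∠G = (87.71° + 78.69°) − (87.14° + 45.00° + 2.86°) = 31.40°

At ω = 4300 rad/s:
zero (1 + j4300·0.25) = 1 + j1075 → |·| ≈ 1075, ∠ ≈ 89.95°
zero (1 + j4300·0.05) = 1 + j215 → |·| ≈ 215, ∠ ≈ 89.73°
pole (1 + j4300·0.2) = 1 + j860 → |·| ≈ 860, ∠ ≈ 89.93°
pole (1 + j4300·0.01) = 1 + j43 → |·| ≈ 43.012, ∠ ≈ 88.67°
pole (1 + j4300·0.0005) = 1 + j2.15 → |·| ≈ 2.3712, ∠ ≈ 65.06°
|G| = 0.004 · 1075 · 215 / (860 · 43.012 · 2.3712) ≈ 0.01054
Gain = 20 log₁₀(0.01054) ≈ -39.54 dB
∠G = (89.95° + 89.73°) − (89.93° + 88.67° + 65.06°) = -63.98°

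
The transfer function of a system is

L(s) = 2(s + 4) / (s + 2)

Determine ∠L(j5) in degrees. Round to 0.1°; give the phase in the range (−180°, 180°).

-16.9°

At s = jω = j5:
zero (s+4): 4 + j5 → |·| = √(4²+5²) = √41 ≈ 6.4031, ∠ = arctan(5/4) ≈ 51.34°
pole (s+2): 2 + j5 → |·| = √(2²+5²) = √29 ≈ 5.3852, ∠ = arctan(5/2) ≈ 68.20°
∠L = 51.34° − 68.20° = -16.86°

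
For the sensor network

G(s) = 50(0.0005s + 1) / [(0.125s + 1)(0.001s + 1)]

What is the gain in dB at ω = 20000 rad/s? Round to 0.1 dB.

-40.0 dB

At ω = 20000 rad/s:
zero (1 + j20000·0.0005) = 1 + j10 → |·| ≈ 10.05, ∠ ≈ 84.29°
pole (1 + j20000·0.125) = 1 + j2500 → |·| ≈ 2500, ∠ ≈ 89.98°
pole (1 + j20000·0.001) = 1 + j20 → |·| ≈ 20.025, ∠ ≈ 87.14°
|G| = 50 · 10.05 / (2500 · 20.025) ≈ 0.010037
Gain = 20 log₁₀(0.010037) ≈ -39.97 dB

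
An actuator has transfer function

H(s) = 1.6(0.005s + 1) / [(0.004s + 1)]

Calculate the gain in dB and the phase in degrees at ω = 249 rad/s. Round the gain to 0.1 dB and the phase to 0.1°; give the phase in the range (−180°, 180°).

At ω = 249 rad/s:
zero (1 + j249·0.005) = 1 + j1.245 → |·| ≈ 1.5969, ∠ ≈ 51.23°
pole (1 + j249·0.004) = 1 + j0.996 → |·| ≈ 1.4114, ∠ ≈ 44.89°
|H| = 1.6 · 1.5969 / (1.4114) ≈ 1.8103
Gain = 20 log₁₀(1.8103) ≈ 5.16 dB
∠H = (51.23°) − (44.89°) = 6.34°

5.2 dB, 6.3°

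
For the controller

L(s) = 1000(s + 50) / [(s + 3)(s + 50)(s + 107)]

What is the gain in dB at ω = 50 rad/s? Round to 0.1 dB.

-15.4 dB

At s = jω = j50:
zero (s+50): 50 + j50 → |·| = √(50²+50²) = √5000 ≈ 70.711, ∠ = arctan(50/50) ≈ 45.00°
pole (s+3): 3 + j50 → |·| = √(3²+50²) = √2509 ≈ 50.09, ∠ = arctan(50/3) ≈ 86.57°
pole (s+50): 50 + j50 → |·| = √(50²+50²) = √5000 ≈ 70.711, ∠ = arctan(50/50) ≈ 45.00°
pole (s+107): 107 + j50 → |·| = √(107²+50²) = √13949 ≈ 118.11, ∠ = arctan(50/107) ≈ 25.05°
|L| = 1000 · 70.711 / 4.1834e+05 ≈ 0.16903
Gain = 20 log₁₀(0.16903) ≈ -15.44 dB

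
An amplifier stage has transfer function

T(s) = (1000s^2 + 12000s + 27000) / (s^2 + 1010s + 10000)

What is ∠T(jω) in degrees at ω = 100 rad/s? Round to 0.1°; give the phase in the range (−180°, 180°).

83.1°

Substitute s = j100:
Numerator: 1000(j100)^2 + 12000(j100) + 27000 = -9973000 + j1200000
Denominator: (j100)^2 + 1010(j100) + 10000 = 0 + j101000
|N| = √(9973000² + 1200000²) ≈ 1.0045e+07, ∠N ≈ 173.14°
|D| = √(0² + 101000²) ≈ 1.01e+05, ∠D ≈ 90.00°
∠T = 173.14° − 90.00° = 83.14°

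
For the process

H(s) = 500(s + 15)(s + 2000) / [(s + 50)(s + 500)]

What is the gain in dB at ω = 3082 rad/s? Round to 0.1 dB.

At s = jω = j3082:
zero (s+15): 15 + j3082 → |·| = √(15²+3082²) = √9498949 ≈ 3082, ∠ = arctan(3082/15) ≈ 89.72°
zero (s+2000): 2000 + j3082 → |·| = √(2000²+3082²) = √13498724 ≈ 3674.1, ∠ = arctan(3082/2000) ≈ 57.02°
pole (s+50): 50 + j3082 → |·| = √(50²+3082²) = √9501224 ≈ 3082.4, ∠ = arctan(3082/50) ≈ 89.07°
pole (s+500): 500 + j3082 → |·| = √(500²+3082²) = √9748724 ≈ 3122.3, ∠ = arctan(3082/500) ≈ 80.79°
|H| = 500 · 1.1324e+07 / 9.6242e+06 ≈ 588.31
Gain = 20 log₁₀(588.31) ≈ 55.39 dB

55.4 dB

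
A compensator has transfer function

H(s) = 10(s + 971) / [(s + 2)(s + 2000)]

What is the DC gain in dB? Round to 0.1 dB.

7.7 dB

H(0) = 10·971 / (2·2000) = 2.4275
20 log₁₀(2.4275) ≈ 7.70 dB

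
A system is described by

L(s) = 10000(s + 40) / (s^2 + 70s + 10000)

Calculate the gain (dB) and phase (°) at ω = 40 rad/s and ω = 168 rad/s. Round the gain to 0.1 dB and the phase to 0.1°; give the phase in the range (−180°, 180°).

At s = jω = j40:
zero (s+40): 40 + j40 → |·| = √(40²+40²) = √3200 ≈ 56.569, ∠ = arctan(40/40) ≈ 45.00°
quadratic: (j40)² + 70·j40 + 10000 = 8400 + j2800 → |·| ≈ 8854.4, ∠ ≈ 18.43°
|L| = 10000 · 56.569 / 8854.4 ≈ 63.888
Gain = 20 log₁₀(63.888) ≈ 36.11 dB
∠L = 45.00° − 18.43° = 26.57°

At s = jω = j168:
zero (s+40): 40 + j168 → |·| = √(40²+168²) = √29824 ≈ 172.7, ∠ = arctan(168/40) ≈ 76.61°
quadratic: (j168)² + 70·j168 + 10000 = -18224 + j11760 → |·| ≈ 21689, ∠ ≈ 147.17°
|L| = 10000 · 172.7 / 21689 ≈ 79.626
Gain = 20 log₁₀(79.626) ≈ 38.02 dB
∠L = 76.61° − 147.17° = -70.56°

ω = 40: 36.1 dB, 26.6°; ω = 168: 38.0 dB, -70.6°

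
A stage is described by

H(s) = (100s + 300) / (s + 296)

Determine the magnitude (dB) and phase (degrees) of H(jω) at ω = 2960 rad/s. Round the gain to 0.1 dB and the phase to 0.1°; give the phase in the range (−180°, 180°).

40.0 dB, 5.7°

Substitute s = j2960:
Numerator: 100(j2960) + 300 = 300 + j296000
Denominator: (j2960) + 296 = 296 + j2960
|N| = √(300² + 296000²) ≈ 2.96e+05, ∠N ≈ 89.94°
|D| = √(296² + 2960²) ≈ 2974.8, ∠D ≈ 84.29°
|H| = 2.96e+05 / 2974.8 ≈ 99.502
Gain = 20 log₁₀(99.502) ≈ 39.96 dB
∠H = 89.94° − 84.29° = 5.65°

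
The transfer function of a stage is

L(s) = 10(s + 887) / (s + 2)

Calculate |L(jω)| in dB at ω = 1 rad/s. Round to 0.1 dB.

At s = jω = j1:
zero (s+887): 887 + j1 → |·| = √(887²+1²) = √786770 ≈ 887, ∠ = arctan(1/887) ≈ 0.06°
pole (s+2): 2 + j1 → |·| = √(2²+1²) = √5 ≈ 2.2361, ∠ = arctan(1/2) ≈ 26.57°
|L| = 10 · 887 / 2.2361 ≈ 3966.7
Gain = 20 log₁₀(3966.7) ≈ 71.97 dB

72.0 dB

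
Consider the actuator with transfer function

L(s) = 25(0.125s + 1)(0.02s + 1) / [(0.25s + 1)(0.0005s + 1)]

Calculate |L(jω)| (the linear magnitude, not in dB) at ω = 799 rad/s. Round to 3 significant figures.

186

At ω = 799 rad/s:
zero (1 + j799·0.125) = 1 + j99.875 → |·| ≈ 99.88, ∠ ≈ 89.43°
zero (1 + j799·0.02) = 1 + j15.98 → |·| ≈ 16.011, ∠ ≈ 86.42°
pole (1 + j799·0.25) = 1 + j199.75 → |·| ≈ 199.75, ∠ ≈ 89.71°
pole (1 + j799·0.0005) = 1 + j0.3995 → |·| ≈ 1.0768, ∠ ≈ 21.78°
|L| = 25 · 99.88 · 16.011 / (199.75 · 1.0768) ≈ 185.87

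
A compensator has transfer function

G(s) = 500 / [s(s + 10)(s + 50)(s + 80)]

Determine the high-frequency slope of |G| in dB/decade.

Each pole contributes −20 dB/decade at high frequency; each zero contributes +20 dB/decade.
Net: 0 zero(s) − 4 pole(s) → -80 dB/decade.

-80 dB/decade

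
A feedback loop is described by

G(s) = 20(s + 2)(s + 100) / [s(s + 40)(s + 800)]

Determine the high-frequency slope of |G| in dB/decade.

-20 dB/decade

Each pole contributes −20 dB/decade at high frequency; each zero contributes +20 dB/decade.
Net: 2 zero(s) − 3 pole(s) → -20 dB/decade.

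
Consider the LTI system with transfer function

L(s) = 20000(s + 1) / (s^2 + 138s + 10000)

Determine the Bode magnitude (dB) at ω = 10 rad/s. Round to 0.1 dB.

At s = jω = j10:
zero (s+1): 1 + j10 → |·| = √(1²+10²) = √101 ≈ 10.05, ∠ = arctan(10/1) ≈ 84.29°
quadratic: (j10)² + 138·j10 + 10000 = 9900 + j1380 → |·| ≈ 9995.7, ∠ ≈ 7.94°
|L| = 20000 · 10.05 / 9995.7 ≈ 20.109
Gain = 20 log₁₀(20.109) ≈ 26.07 dB

26.1 dB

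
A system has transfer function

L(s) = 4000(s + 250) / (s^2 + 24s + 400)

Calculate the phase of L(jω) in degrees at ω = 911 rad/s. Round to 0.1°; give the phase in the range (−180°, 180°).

-103.8°

At s = jω = j911:
zero (s+250): 250 + j911 → |·| = √(250²+911²) = √892421 ≈ 944.68, ∠ = arctan(911/250) ≈ 74.65°
quadratic: (j911)² + 24·j911 + 400 = -829521 + j21864 → |·| ≈ 8.2981e+05, ∠ ≈ 178.49°
∠L = 74.65° − 178.49° = -103.84°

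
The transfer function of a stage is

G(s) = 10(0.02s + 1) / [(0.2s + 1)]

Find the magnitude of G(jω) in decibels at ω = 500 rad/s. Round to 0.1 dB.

At ω = 500 rad/s:
zero (1 + j500·0.02) = 1 + j10 → |·| ≈ 10.05, ∠ ≈ 84.29°
pole (1 + j500·0.2) = 1 + j100 → |·| ≈ 100, ∠ ≈ 89.43°
|G| = 10 · 10.05 / (100) ≈ 1.005
Gain = 20 log₁₀(1.005) ≈ 0.04 dB

0.0 dB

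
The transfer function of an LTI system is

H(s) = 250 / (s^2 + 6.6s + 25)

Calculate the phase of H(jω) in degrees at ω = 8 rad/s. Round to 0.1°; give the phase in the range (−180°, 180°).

-126.5°

At s = jω = j8:
quadratic: (j8)² + 6.6·j8 + 25 = -39 + j52.8 → |·| ≈ 65.642, ∠ ≈ 126.45°
∠H = 0.00° − 126.45° = -126.45°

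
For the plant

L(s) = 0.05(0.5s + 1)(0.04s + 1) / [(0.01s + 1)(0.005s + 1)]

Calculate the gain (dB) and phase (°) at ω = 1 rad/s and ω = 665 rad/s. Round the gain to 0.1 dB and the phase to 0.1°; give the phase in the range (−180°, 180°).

ω = 1: -25.0 dB, 28.0°; ω = 665: 25.6 dB, 23.0°

At ω = 1 rad/s:
zero (1 + j1·0.5) = 1 + j0.5 → |·| ≈ 1.118, ∠ ≈ 26.57°
zero (1 + j1·0.04) = 1 + j0.04 → |·| ≈ 1.0008, ∠ ≈ 2.29°
pole (1 + j1·0.01) = 1 + j0.01 → |·| ≈ 1, ∠ ≈ 0.57°
pole (1 + j1·0.005) = 1 + j0.005 → |·| ≈ 1, ∠ ≈ 0.29°
|L| = 0.05 · 1.118 · 1.0008 / (1 · 1) ≈ 0.055945
Gain = 20 log₁₀(0.055945) ≈ -25.04 dB
∠L = (26.57° + 2.29°) − (0.57° + 0.29°) = 28.00°

At ω = 665 rad/s:
zero (1 + j665·0.5) = 1 + j332.5 → |·| ≈ 332.5, ∠ ≈ 89.83°
zero (1 + j665·0.04) = 1 + j26.6 → |·| ≈ 26.619, ∠ ≈ 87.85°
pole (1 + j665·0.01) = 1 + j6.65 → |·| ≈ 6.7248, ∠ ≈ 81.45°
pole (1 + j665·0.005) = 1 + j3.325 → |·| ≈ 3.4721, ∠ ≈ 73.26°
|L| = 0.05 · 332.5 · 26.619 / (6.7248 · 3.4721) ≈ 18.953
Gain = 20 log₁₀(18.953) ≈ 25.55 dB
∠L = (89.83° + 87.85°) − (81.45° + 73.26°) = 22.97°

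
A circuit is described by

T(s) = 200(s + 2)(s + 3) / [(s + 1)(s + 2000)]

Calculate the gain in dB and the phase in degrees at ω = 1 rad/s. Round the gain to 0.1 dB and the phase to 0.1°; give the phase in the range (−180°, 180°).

-6.0 dB, -0.0°

At s = jω = j1:
zero (s+2): 2 + j1 → |·| = √(2²+1²) = √5 ≈ 2.2361, ∠ = arctan(1/2) ≈ 26.57°
zero (s+3): 3 + j1 → |·| = √(3²+1²) = √10 ≈ 3.1623, ∠ = arctan(1/3) ≈ 18.43°
pole (s+1): 1 + j1 → |·| = √(1²+1²) = √2 ≈ 1.4142, ∠ = arctan(1/1) ≈ 45.00°
pole (s+2000): 2000 + j1 → |·| = √(2000²+1²) = √4000001 ≈ 2000, ∠ = arctan(1/2000) ≈ 0.03°
|T| = 200 · 7.0712 / 2828.4 ≈ 0.50001
Gain = 20 log₁₀(0.50001) ≈ -6.02 dB
∠T = 45.00° − 45.03° = -0.03°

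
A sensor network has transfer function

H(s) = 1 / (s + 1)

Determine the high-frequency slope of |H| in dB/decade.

-20 dB/decade

Each pole contributes −20 dB/decade at high frequency; each zero contributes +20 dB/decade.
Net: 0 zero(s) − 1 pole(s) → -20 dB/decade.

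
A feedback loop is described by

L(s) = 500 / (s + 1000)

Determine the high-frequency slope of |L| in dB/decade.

-20 dB/decade

Each pole contributes −20 dB/decade at high frequency; each zero contributes +20 dB/decade.
Net: 0 zero(s) − 1 pole(s) → -20 dB/decade.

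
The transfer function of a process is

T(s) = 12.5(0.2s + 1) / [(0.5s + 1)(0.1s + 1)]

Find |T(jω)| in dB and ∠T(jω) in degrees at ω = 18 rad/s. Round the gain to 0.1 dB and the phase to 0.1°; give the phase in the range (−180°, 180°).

At ω = 18 rad/s:
zero (1 + j18·0.2) = 1 + j3.6 → |·| ≈ 3.7363, ∠ ≈ 74.48°
pole (1 + j18·0.5) = 1 + j9 → |·| ≈ 9.0554, ∠ ≈ 83.66°
pole (1 + j18·0.1) = 1 + j1.8 → |·| ≈ 2.0591, ∠ ≈ 60.95°
|T| = 12.5 · 3.7363 / (9.0554 · 2.0591) ≈ 2.5048
Gain = 20 log₁₀(2.5048) ≈ 7.98 dB
∠T = (74.48°) − (83.66° + 60.95°) = -70.13°

8.0 dB, -70.1°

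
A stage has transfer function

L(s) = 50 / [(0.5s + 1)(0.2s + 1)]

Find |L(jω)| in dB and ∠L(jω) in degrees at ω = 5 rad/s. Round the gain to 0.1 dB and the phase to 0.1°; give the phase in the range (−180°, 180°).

22.4 dB, -113.2°

At ω = 5 rad/s:
pole (1 + j5·0.5) = 1 + j2.5 → |·| ≈ 2.6926, ∠ ≈ 68.20°
pole (1 + j5·0.2) = 1 + j1 → |·| ≈ 1.4142, ∠ ≈ 45.00°
|L| = 50 · 1 / (2.6926 · 1.4142) ≈ 13.131
Gain = 20 log₁₀(13.131) ≈ 22.37 dB
∠L = (0°) − (68.20° + 45.00°) = -113.20°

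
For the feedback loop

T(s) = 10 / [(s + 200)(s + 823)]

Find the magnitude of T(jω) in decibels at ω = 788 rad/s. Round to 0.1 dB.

-99.3 dB

At s = jω = j788:
pole (s+200): 200 + j788 → |·| = √(200²+788²) = √660944 ≈ 812.98, ∠ = arctan(788/200) ≈ 75.76°
pole (s+823): 823 + j788 → |·| = √(823²+788²) = √1298273 ≈ 1139.4, ∠ = arctan(788/823) ≈ 43.76°
|T| = 10 / 9.2631e+05 ≈ 1.0796e-05
Gain = 20 log₁₀(1.0796e-05) ≈ -99.33 dB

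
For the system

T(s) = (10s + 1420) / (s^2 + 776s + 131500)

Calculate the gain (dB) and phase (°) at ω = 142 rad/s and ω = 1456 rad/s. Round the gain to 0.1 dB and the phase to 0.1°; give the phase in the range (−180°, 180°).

Substitute s = j142:
Numerator: 10(j142) + 1420 = 1420 + j1420
Denominator: (j142)^2 + 776(j142) + 131500 = 111336 + j110192
|N| = √(1420² + 1420²) ≈ 2008.2, ∠N ≈ 45.00°
|D| = √(111336² + 110192²) ≈ 1.5665e+05, ∠D ≈ 44.70°
|T| = 2008.2 / 1.5665e+05 ≈ 0.01282
Gain = 20 log₁₀(0.01282) ≈ -37.84 dB
∠T = 45.00° − 44.70° = 0.30°

Substitute s = j1456:
Numerator: 10(j1456) + 1420 = 1420 + j14560
Denominator: (j1456)^2 + 776(j1456) + 131500 = -1988436 + j1129856
|N| = √(1420² + 14560²) ≈ 14629, ∠N ≈ 84.43°
|D| = √(1988436² + 1129856²) ≈ 2.287e+06, ∠D ≈ 150.39°
|T| = 14629 / 2.287e+06 ≈ 0.0063966
Gain = 20 log₁₀(0.0063966) ≈ -43.88 dB
∠T = 84.43° − 150.39° = -65.96°

ω = 142: -37.8 dB, 0.3°; ω = 1456: -43.9 dB, -66.0°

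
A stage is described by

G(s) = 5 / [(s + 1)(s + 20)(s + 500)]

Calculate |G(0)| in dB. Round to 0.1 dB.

-66.0 dB

G(0) = 5 / (1·20·500) = 0.0005
20 log₁₀(0.0005) ≈ -66.02 dB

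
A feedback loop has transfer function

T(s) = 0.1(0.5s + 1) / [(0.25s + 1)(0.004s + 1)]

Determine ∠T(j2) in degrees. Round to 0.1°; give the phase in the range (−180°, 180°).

18.0°

At ω = 2 rad/s:
zero (1 + j2·0.5) = 1 + j1 → |·| ≈ 1.4142, ∠ ≈ 45.00°
pole (1 + j2·0.25) = 1 + j0.5 → |·| ≈ 1.118, ∠ ≈ 26.57°
pole (1 + j2·0.004) = 1 + j0.008 → |·| ≈ 1, ∠ ≈ 0.46°
∠T = (45.00°) − (26.57° + 0.46°) = 17.97°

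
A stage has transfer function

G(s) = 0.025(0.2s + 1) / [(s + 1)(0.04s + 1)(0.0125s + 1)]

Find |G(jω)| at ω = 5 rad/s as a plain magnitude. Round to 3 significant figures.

At ω = 5 rad/s:
zero (1 + j5·0.2) = 1 + j1 → |·| ≈ 1.4142, ∠ ≈ 45.00°
pole (1 + j5·1) = 1 + j5 → |·| ≈ 5.099, ∠ ≈ 78.69°
pole (1 + j5·0.04) = 1 + j0.2 → |·| ≈ 1.0198, ∠ ≈ 11.31°
pole (1 + j5·0.0125) = 1 + j0.0625 → |·| ≈ 1.002, ∠ ≈ 3.58°
|G| = 0.025 · 1.4142 / (5.099 · 1.0198 · 1.002) ≈ 0.0067855

0.00679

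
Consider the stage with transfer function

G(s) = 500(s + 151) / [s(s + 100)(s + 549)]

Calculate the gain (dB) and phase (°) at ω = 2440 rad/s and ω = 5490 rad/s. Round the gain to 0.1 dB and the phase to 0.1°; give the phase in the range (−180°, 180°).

At s = jω = j2440:
zero (s+151): 151 + j2440 → |·| = √(151²+2440²) = √5976401 ≈ 2444.7, ∠ = arctan(2440/151) ≈ 86.46°
pole (s+100): 100 + j2440 → |·| = √(100²+2440²) = √5963600 ≈ 2442, ∠ = arctan(2440/100) ≈ 87.65°
pole (s+549): 549 + j2440 → |·| = √(549²+2440²) = √6255001 ≈ 2501, ∠ = arctan(2440/549) ≈ 77.32°
pole at origin: |s| = 2440, ∠ = 90.00° (in denominator)
|G| = 500 · 2444.7 / 1.4902e+10 ≈ 8.2026e-05
Gain = 20 log₁₀(8.2026e-05) ≈ -81.72 dB
∠G = 86.46° − 254.97° = -168.51°

At s = jω = j5490:
zero (s+151): 151 + j5490 → |·| = √(151²+5490²) = √30162901 ≈ 5492.1, ∠ = arctan(5490/151) ≈ 88.42°
pole (s+100): 100 + j5490 → |·| = √(100²+5490²) = √30150100 ≈ 5490.9, ∠ = arctan(5490/100) ≈ 88.96°
pole (s+549): 549 + j5490 → |·| = √(549²+5490²) = √30441501 ≈ 5517.4, ∠ = arctan(5490/549) ≈ 84.29°
pole at origin: |s| = 5490, ∠ = 90.00° (in denominator)
|G| = 500 · 5492.1 / 1.6632e+11 ≈ 1.6511e-05
Gain = 20 log₁₀(1.6511e-05) ≈ -95.64 dB
∠G = 88.42° − 263.25° = -174.83°

ω = 2440: -81.7 dB, -168.5°; ω = 5490: -95.6 dB, -174.8°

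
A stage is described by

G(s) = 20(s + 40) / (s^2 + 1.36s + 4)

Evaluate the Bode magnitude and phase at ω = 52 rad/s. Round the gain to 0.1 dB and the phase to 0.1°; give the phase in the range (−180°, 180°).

At s = jω = j52:
zero (s+40): 40 + j52 → |·| = √(40²+52²) = √4304 ≈ 65.605, ∠ = arctan(52/40) ≈ 52.43°
quadratic: (j52)² + 1.36·j52 + 4 = -2700 + j70.72 → |·| ≈ 2700.9, ∠ ≈ 178.50°
|G| = 20 · 65.605 / 2700.9 ≈ 0.4858
Gain = 20 log₁₀(0.4858) ≈ -6.27 dB
∠G = 52.43° − 178.50° = -126.07°

-6.3 dB, -126.1°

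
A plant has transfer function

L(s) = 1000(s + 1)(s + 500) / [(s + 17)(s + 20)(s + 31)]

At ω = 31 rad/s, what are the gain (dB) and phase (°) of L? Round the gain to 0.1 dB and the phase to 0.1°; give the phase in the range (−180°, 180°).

48.7 dB, -71.7°

At s = jω = j31:
zero (s+1): 1 + j31 → |·| = √(1²+31²) = √962 ≈ 31.016, ∠ = arctan(31/1) ≈ 88.15°
zero (s+500): 500 + j31 → |·| = √(500²+31²) = √250961 ≈ 500.96, ∠ = arctan(31/500) ≈ 3.55°
pole (s+17): 17 + j31 → |·| = √(17²+31²) = √1250 ≈ 35.355, ∠ = arctan(31/17) ≈ 61.26°
pole (s+20): 20 + j31 → |·| = √(20²+31²) = √1361 ≈ 36.892, ∠ = arctan(31/20) ≈ 57.17°
pole (s+31): 31 + j31 → |·| = √(31²+31²) = √1922 ≈ 43.841, ∠ = arctan(31/31) ≈ 45.00°
|L| = 1000 · 15538 / 57183 ≈ 271.72
Gain = 20 log₁₀(271.72) ≈ 48.68 dB
∠L = 91.70° − 163.43° = -71.73°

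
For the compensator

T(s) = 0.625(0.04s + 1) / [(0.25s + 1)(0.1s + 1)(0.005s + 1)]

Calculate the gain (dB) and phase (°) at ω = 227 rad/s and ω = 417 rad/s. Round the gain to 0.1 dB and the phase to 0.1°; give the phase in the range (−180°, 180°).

ω = 227: -50.7 dB, -141.4°; ω = 417: -59.7 dB, -155.9°

At ω = 227 rad/s:
zero (1 + j227·0.04) = 1 + j9.08 → |·| ≈ 9.1349, ∠ ≈ 83.72°
pole (1 + j227·0.25) = 1 + j56.75 → |·| ≈ 56.759, ∠ ≈ 88.99°
pole (1 + j227·0.1) = 1 + j22.7 → |·| ≈ 22.722, ∠ ≈ 87.48°
pole (1 + j227·0.005) = 1 + j1.135 → |·| ≈ 1.5127, ∠ ≈ 48.62°
|T| = 0.625 · 9.1349 / (56.759 · 22.722 · 1.5127) ≈ 0.0029265
Gain = 20 log₁₀(0.0029265) ≈ -50.67 dB
∠T = (83.72°) − (88.99° + 87.48° + 48.62°) = -141.37°

At ω = 417 rad/s:
zero (1 + j417·0.04) = 1 + j16.68 → |·| ≈ 16.71, ∠ ≈ 86.57°
pole (1 + j417·0.25) = 1 + j104.25 → |·| ≈ 104.25, ∠ ≈ 89.45°
pole (1 + j417·0.1) = 1 + j41.7 → |·| ≈ 41.712, ∠ ≈ 88.63°
pole (1 + j417·0.005) = 1 + j2.085 → |·| ≈ 2.3124, ∠ ≈ 64.38°
|T| = 0.625 · 16.71 / (104.25 · 41.712 · 2.3124) ≈ 0.0010386
Gain = 20 log₁₀(0.0010386) ≈ -59.67 dB
∠T = (86.57°) − (89.45° + 88.63° + 64.38°) = -155.89°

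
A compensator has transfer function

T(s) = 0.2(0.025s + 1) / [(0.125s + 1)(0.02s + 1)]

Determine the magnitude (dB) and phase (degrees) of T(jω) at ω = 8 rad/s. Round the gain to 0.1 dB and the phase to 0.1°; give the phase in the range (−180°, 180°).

At ω = 8 rad/s:
zero (1 + j8·0.025) = 1 + j0.2 → |·| ≈ 1.0198, ∠ ≈ 11.31°
pole (1 + j8·0.125) = 1 + j1 → |·| ≈ 1.4142, ∠ ≈ 45.00°
pole (1 + j8·0.02) = 1 + j0.16 → |·| ≈ 1.0127, ∠ ≈ 9.09°
|T| = 0.2 · 1.0198 / (1.4142 · 1.0127) ≈ 0.14241
Gain = 20 log₁₀(0.14241) ≈ -16.93 dB
∠T = (11.31°) − (45.00° + 9.09°) = -42.78°

-16.9 dB, -42.8°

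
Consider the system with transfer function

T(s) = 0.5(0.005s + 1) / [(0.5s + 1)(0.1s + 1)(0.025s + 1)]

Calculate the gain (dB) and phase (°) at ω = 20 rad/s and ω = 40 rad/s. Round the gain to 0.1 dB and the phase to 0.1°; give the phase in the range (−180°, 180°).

ω = 20: -34.0 dB, -168.6°; ω = 40: -47.2 dB, 163.2°

At ω = 20 rad/s:
zero (1 + j20·0.005) = 1 + j0.1 → |·| ≈ 1.005, ∠ ≈ 5.71°
pole (1 + j20·0.5) = 1 + j10 → |·| ≈ 10.05, ∠ ≈ 84.29°
pole (1 + j20·0.1) = 1 + j2 → |·| ≈ 2.2361, ∠ ≈ 63.43°
pole (1 + j20·0.025) = 1 + j0.5 → |·| ≈ 1.118, ∠ ≈ 26.57°
|T| = 0.5 · 1.005 / (10.05 · 2.2361 · 1.118) ≈ 0.02
Gain = 20 log₁₀(0.02) ≈ -33.98 dB
∠T = (5.71°) − (84.29° + 63.43° + 26.57°) = -168.58°

At ω = 40 rad/s:
zero (1 + j40·0.005) = 1 + j0.2 → |·| ≈ 1.0198, ∠ ≈ 11.31°
pole (1 + j40·0.5) = 1 + j20 → |·| ≈ 20.025, ∠ ≈ 87.14°
pole (1 + j40·0.1) = 1 + j4 → |·| ≈ 4.1231, ∠ ≈ 75.96°
pole (1 + j40·0.025) = 1 + j1 → |·| ≈ 1.4142, ∠ ≈ 45.00°
|T| = 0.5 · 1.0198 / (20.025 · 4.1231 · 1.4142) ≈ 0.0043669
Gain = 20 log₁₀(0.0043669) ≈ -47.20 dB
∠T = (11.31°) − (87.14° + 75.96° + 45.00°) = -196.79° ≡ 163.21° (principal value)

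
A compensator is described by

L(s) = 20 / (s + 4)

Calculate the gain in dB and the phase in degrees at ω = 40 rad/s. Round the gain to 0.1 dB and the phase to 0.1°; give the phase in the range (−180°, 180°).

-6.1 dB, -84.3°

At s = jω = j40:
pole (s+4): 4 + j40 → |·| = √(4²+40²) = √1616 ≈ 40.2, ∠ = arctan(40/4) ≈ 84.29°
|L| = 20 / 40.2 ≈ 0.49751
Gain = 20 log₁₀(0.49751) ≈ -6.06 dB
∠L = 0.00° − 84.29° = -84.29°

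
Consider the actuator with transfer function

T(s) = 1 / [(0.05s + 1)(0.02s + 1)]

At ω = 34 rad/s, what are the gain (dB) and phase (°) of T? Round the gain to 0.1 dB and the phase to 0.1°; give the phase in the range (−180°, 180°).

-7.6 dB, -93.8°

At ω = 34 rad/s:
pole (1 + j34·0.05) = 1 + j1.7 → |·| ≈ 1.9723, ∠ ≈ 59.53°
pole (1 + j34·0.02) = 1 + j0.68 → |·| ≈ 1.2093, ∠ ≈ 34.22°
|T| = 1 · 1 / (1.9723 · 1.2093) ≈ 0.41927
Gain = 20 log₁₀(0.41927) ≈ -7.55 dB
∠T = (0°) − (59.53° + 34.22°) = -93.75°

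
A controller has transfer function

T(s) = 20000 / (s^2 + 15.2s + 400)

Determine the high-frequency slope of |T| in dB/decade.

Each pole contributes −20 dB/decade at high frequency; each zero contributes +20 dB/decade.
Net: 0 zero(s) − 2 pole(s) → -40 dB/decade.

-40 dB/decade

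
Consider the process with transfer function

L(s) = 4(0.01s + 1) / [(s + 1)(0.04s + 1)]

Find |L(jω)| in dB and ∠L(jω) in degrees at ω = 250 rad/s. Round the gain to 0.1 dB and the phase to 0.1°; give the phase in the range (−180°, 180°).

At ω = 250 rad/s:
zero (1 + j250·0.01) = 1 + j2.5 → |·| ≈ 2.6926, ∠ ≈ 68.20°
pole (1 + j250·1) = 1 + j250 → |·| ≈ 250, ∠ ≈ 89.77°
pole (1 + j250·0.04) = 1 + j10 → |·| ≈ 10.05, ∠ ≈ 84.29°
|L| = 4 · 2.6926 / (250 · 10.05) ≈ 0.0042867
Gain = 20 log₁₀(0.0042867) ≈ -47.36 dB
∠L = (68.20°) − (89.77° + 84.29°) = -105.86°

-47.4 dB, -105.9°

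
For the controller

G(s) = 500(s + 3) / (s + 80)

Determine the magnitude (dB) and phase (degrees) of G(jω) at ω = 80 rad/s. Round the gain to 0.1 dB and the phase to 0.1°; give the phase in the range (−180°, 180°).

At s = jω = j80:
zero (s+3): 3 + j80 → |·| = √(3²+80²) = √6409 ≈ 80.056, ∠ = arctan(80/3) ≈ 87.85°
pole (s+80): 80 + j80 → |·| = √(80²+80²) = √12800 ≈ 113.14, ∠ = arctan(80/80) ≈ 45.00°
|G| = 500 · 80.056 / 113.14 ≈ 353.79
Gain = 20 log₁₀(353.79) ≈ 50.97 dB
∠G = 87.85° − 45.00° = 42.85°

51.0 dB, 42.9°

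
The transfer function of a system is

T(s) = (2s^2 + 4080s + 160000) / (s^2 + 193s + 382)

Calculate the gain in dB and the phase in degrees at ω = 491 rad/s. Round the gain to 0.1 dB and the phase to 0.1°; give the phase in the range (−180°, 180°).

Substitute s = j491:
Numerator: 2(j491)^2 + 4080(j491) + 160000 = -322162 + j2003280
Denominator: (j491)^2 + 193(j491) + 382 = -240699 + j94763
|N| = √(322162² + 2003280²) ≈ 2.029e+06, ∠N ≈ 99.14°
|D| = √(240699² + 94763²) ≈ 2.5868e+05, ∠D ≈ 158.51°
|T| = 2.029e+06 / 2.5868e+05 ≈ 7.8437
Gain = 20 log₁₀(7.8437) ≈ 17.89 dB
∠T = 99.14° − 158.51° = -59.37°

17.9 dB, -59.4°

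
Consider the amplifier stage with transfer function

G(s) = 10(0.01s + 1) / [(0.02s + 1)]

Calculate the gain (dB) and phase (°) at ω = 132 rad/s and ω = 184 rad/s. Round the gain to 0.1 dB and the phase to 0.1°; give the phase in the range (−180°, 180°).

At ω = 132 rad/s:
zero (1 + j132·0.01) = 1 + j1.32 → |·| ≈ 1.656, ∠ ≈ 52.85°
pole (1 + j132·0.02) = 1 + j2.64 → |·| ≈ 2.823, ∠ ≈ 69.25°
|G| = 10 · 1.656 / (2.823) ≈ 5.8661
Gain = 20 log₁₀(5.8661) ≈ 15.37 dB
∠G = (52.85°) − (69.25°) = -16.40°

At ω = 184 rad/s:
zero (1 + j184·0.01) = 1 + j1.84 → |·| ≈ 2.0942, ∠ ≈ 61.48°
pole (1 + j184·0.02) = 1 + j3.68 → |·| ≈ 3.8134, ∠ ≈ 74.80°
|G| = 10 · 2.0942 / (3.8134) ≈ 5.4917
Gain = 20 log₁₀(5.4917) ≈ 14.79 dB
∠G = (61.48°) − (74.80°) = -13.32°

ω = 132: 15.4 dB, -16.4°; ω = 184: 14.8 dB, -13.3°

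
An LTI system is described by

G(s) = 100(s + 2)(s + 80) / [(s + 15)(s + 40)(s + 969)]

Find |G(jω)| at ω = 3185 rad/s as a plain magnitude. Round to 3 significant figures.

0.0300

At s = jω = j3185:
zero (s+2): 2 + j3185 → |·| = √(2²+3185²) = √10144229 ≈ 3185, ∠ = arctan(3185/2) ≈ 89.96°
zero (s+80): 80 + j3185 → |·| = √(80²+3185²) = √10150625 ≈ 3186, ∠ = arctan(3185/80) ≈ 88.56°
pole (s+15): 15 + j3185 → |·| = √(15²+3185²) = √10144450 ≈ 3185, ∠ = arctan(3185/15) ≈ 89.73°
pole (s+40): 40 + j3185 → |·| = √(40²+3185²) = √10145825 ≈ 3185.3, ∠ = arctan(3185/40) ≈ 89.28°
pole (s+969): 969 + j3185 → |·| = √(969²+3185²) = √11083186 ≈ 3329.1, ∠ = arctan(3185/969) ≈ 73.08°
|G| = 100 · 1.0147e+07 / 3.3774e+10 ≈ 0.030044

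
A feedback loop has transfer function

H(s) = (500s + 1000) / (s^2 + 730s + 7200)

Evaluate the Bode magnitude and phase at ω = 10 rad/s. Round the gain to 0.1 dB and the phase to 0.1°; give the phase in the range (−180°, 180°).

-6.0 dB, 32.9°

Substitute s = j10:
Numerator: 500(j10) + 1000 = 1000 + j5000
Denominator: (j10)^2 + 730(j10) + 7200 = 7100 + j7300
|N| = √(1000² + 5000²) ≈ 5099, ∠N ≈ 78.69°
|D| = √(7100² + 7300²) ≈ 10183, ∠D ≈ 45.80°
|H| = 5099 / 10183 ≈ 0.50074
Gain = 20 log₁₀(0.50074) ≈ -6.01 dB
∠H = 78.69° − 45.80° = 32.89°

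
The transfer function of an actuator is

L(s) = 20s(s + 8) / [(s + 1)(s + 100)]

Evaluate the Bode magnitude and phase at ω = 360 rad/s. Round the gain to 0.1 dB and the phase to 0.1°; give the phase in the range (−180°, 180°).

At s = jω = j360:
zero (s+8): 8 + j360 → |·| = √(8²+360²) = √129664 ≈ 360.09, ∠ = arctan(360/8) ≈ 88.73°
zero at origin: s = j360 → |·| = 360, ∠ = 90.00°
pole (s+1): 1 + j360 → |·| = √(1²+360²) = √129601 ≈ 360, ∠ = arctan(360/1) ≈ 89.84°
pole (s+100): 100 + j360 → |·| = √(100²+360²) = √139600 ≈ 373.63, ∠ = arctan(360/100) ≈ 74.48°
|L| = 20 · 1.2963e+05 / 1.3451e+05 ≈ 19.274
Gain = 20 log₁₀(19.274) ≈ 25.70 dB
∠L = 178.73° − 164.32° = 14.41°

25.7 dB, 14.4°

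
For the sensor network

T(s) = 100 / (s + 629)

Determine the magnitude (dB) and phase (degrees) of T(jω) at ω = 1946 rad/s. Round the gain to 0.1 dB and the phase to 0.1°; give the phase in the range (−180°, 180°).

At s = jω = j1946:
pole (s+629): 629 + j1946 → |·| = √(629²+1946²) = √4182557 ≈ 2045.1, ∠ = arctan(1946/629) ≈ 72.09°
|T| = 100 / 2045.1 ≈ 0.048897
Gain = 20 log₁₀(0.048897) ≈ -26.21 dB
∠T = 0.00° − 72.09° = -72.09°

-26.2 dB, -72.1°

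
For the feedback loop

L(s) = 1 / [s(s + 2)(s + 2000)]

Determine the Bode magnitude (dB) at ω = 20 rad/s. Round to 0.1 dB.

At s = jω = j20:
pole (s+2): 2 + j20 → |·| = √(2²+20²) = √404 ≈ 20.1, ∠ = arctan(20/2) ≈ 84.29°
pole (s+2000): 2000 + j20 → |·| = √(2000²+20²) = √4000400 ≈ 2000.1, ∠ = arctan(20/2000) ≈ 0.57°
pole at origin: |s| = 20, ∠ = 90.00° (in denominator)
|L| = 1 / 8.0404e+05 ≈ 1.2437e-06
Gain = 20 log₁₀(1.2437e-06) ≈ -118.11 dB

-118.1 dB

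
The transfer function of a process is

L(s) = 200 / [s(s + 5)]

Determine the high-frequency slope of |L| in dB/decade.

-40 dB/decade

Each pole contributes −20 dB/decade at high frequency; each zero contributes +20 dB/decade.
Net: 0 zero(s) − 2 pole(s) → -40 dB/decade.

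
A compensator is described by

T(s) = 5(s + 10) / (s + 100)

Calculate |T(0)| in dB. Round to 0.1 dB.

-6.0 dB

T(0) = 5·10 / (100) = 0.5
20 log₁₀(0.5) ≈ -6.02 dB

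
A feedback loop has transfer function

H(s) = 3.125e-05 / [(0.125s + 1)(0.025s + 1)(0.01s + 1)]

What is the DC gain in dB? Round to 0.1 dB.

-90.1 dB

H(0) = 3.125e-05 · 1 / 1 = 3.125e-05
20 log₁₀(3.125e-05) ≈ -90.10 dB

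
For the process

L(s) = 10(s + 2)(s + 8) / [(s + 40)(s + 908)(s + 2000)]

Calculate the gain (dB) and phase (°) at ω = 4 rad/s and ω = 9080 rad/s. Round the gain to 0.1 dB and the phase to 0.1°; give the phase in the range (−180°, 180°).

At s = jω = j4:
zero (s+2): 2 + j4 → |·| = √(2²+4²) = √20 ≈ 4.4721, ∠ = arctan(4/2) ≈ 63.43°
zero (s+8): 8 + j4 → |·| = √(8²+4²) = √80 ≈ 8.9443, ∠ = arctan(4/8) ≈ 26.57°
pole (s+40): 40 + j4 → |·| = √(40²+4²) = √1616 ≈ 40.2, ∠ = arctan(4/40) ≈ 5.71°
pole (s+908): 908 + j4 → |·| = √(908²+4²) = √824480 ≈ 908.01, ∠ = arctan(4/908) ≈ 0.25°
pole (s+2000): 2000 + j4 → |·| = √(2000²+4²) = √4000016 ≈ 2000, ∠ = arctan(4/2000) ≈ 0.11°
|L| = 10 · 40 / 7.3004e+07 ≈ 5.4792e-06
Gain = 20 log₁₀(5.4792e-06) ≈ -105.23 dB
∠L = 90.00° − 6.07° = 83.93°

At s = jω = j9080:
zero (s+2): 2 + j9080 → |·| = √(2²+9080²) = √82446404 ≈ 9080, ∠ = arctan(9080/2) ≈ 89.99°
zero (s+8): 8 + j9080 → |·| = √(8²+9080²) = √82446464 ≈ 9080, ∠ = arctan(9080/8) ≈ 89.95°
pole (s+40): 40 + j9080 → |·| = √(40²+9080²) = √82448000 ≈ 9080.1, ∠ = arctan(9080/40) ≈ 89.75°
pole (s+908): 908 + j9080 → |·| = √(908²+9080²) = √83270864 ≈ 9125.3, ∠ = arctan(9080/908) ≈ 84.29°
pole (s+2000): 2000 + j9080 → |·| = √(2000²+9080²) = √86446400 ≈ 9297.7, ∠ = arctan(9080/2000) ≈ 77.58°
|L| = 10 · 8.2446e+07 / 7.7039e+11 ≈ 0.0010702
Gain = 20 log₁₀(0.0010702) ≈ -59.41 dB
∠L = 179.94° − 251.62° = -71.68°

ω = 4: -105.2 dB, 83.9°; ω = 9080: -59.4 dB, -71.7°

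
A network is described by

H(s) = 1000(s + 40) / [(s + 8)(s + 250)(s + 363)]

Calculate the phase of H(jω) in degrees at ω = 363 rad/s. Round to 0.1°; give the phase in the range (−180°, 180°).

-105.5°

At s = jω = j363:
zero (s+40): 40 + j363 → |·| = √(40²+363²) = √133369 ≈ 365.2, ∠ = arctan(363/40) ≈ 83.71°
pole (s+8): 8 + j363 → |·| = √(8²+363²) = √131833 ≈ 363.09, ∠ = arctan(363/8) ≈ 88.74°
pole (s+250): 250 + j363 → |·| = √(250²+363²) = √194269 ≈ 440.76, ∠ = arctan(363/250) ≈ 55.44°
pole (s+363): 363 + j363 → |·| = √(363²+363²) = √263538 ≈ 513.36, ∠ = arctan(363/363) ≈ 45.00°
∠H = 83.71° − 189.18° = -105.47°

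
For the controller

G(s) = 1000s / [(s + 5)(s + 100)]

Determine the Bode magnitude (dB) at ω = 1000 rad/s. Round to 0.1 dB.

At s = jω = j1000:
zero at origin: s = j1000 → |·| = 1000, ∠ = 90.00°
pole (s+5): 5 + j1000 → |·| = √(5²+1000²) = √1000025 ≈ 1000, ∠ = arctan(1000/5) ≈ 89.71°
pole (s+100): 100 + j1000 → |·| = √(100²+1000²) = √1010000 ≈ 1005, ∠ = arctan(1000/100) ≈ 84.29°
|G| = 1000 · 1000 / 1.005e+06 ≈ 0.99502
Gain = 20 log₁₀(0.99502) ≈ -0.04 dB

-0.0 dB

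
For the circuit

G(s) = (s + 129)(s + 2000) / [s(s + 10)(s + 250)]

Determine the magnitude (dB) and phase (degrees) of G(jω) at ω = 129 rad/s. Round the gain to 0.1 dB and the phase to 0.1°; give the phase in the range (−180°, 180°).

-22.2 dB, -154.2°

At s = jω = j129:
zero (s+129): 129 + j129 → |·| = √(129²+129²) = √33282 ≈ 182.43, ∠ = arctan(129/129) ≈ 45.00°
zero (s+2000): 2000 + j129 → |·| = √(2000²+129²) = √4016641 ≈ 2004.2, ∠ = arctan(129/2000) ≈ 3.69°
pole (s+10): 10 + j129 → |·| = √(10²+129²) = √16741 ≈ 129.39, ∠ = arctan(129/10) ≈ 85.57°
pole (s+250): 250 + j129 → |·| = √(250²+129²) = √79141 ≈ 281.32, ∠ = arctan(129/250) ≈ 27.29°
pole at origin: |s| = 129, ∠ = 90.00° (in denominator)
|G| = 1 · 3.6563e+05 / 4.6956e+06 ≈ 0.077867
Gain = 20 log₁₀(0.077867) ≈ -22.17 dB
∠G = 48.69° − 202.86° = -154.17°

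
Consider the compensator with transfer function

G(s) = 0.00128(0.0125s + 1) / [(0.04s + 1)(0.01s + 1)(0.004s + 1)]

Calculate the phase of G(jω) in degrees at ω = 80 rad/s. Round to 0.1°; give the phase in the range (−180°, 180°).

At ω = 80 rad/s:
zero (1 + j80·0.0125) = 1 + j1 → |·| ≈ 1.4142, ∠ ≈ 45.00°
pole (1 + j80·0.04) = 1 + j3.2 → |·| ≈ 3.3526, ∠ ≈ 72.65°
pole (1 + j80·0.01) = 1 + j0.8 → |·| ≈ 1.2806, ∠ ≈ 38.66°
pole (1 + j80·0.004) = 1 + j0.32 → |·| ≈ 1.05, ∠ ≈ 17.74°
∠G = (45.00°) − (72.65° + 38.66° + 17.74°) = -84.05°

-84.1°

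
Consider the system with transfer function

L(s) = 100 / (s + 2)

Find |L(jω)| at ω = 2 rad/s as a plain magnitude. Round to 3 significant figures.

Substitute s = j2:
Numerator: 100 = 100 + j0
Denominator: (j2) + 2 = 2 + j2
|N| = √(100² + 0²) ≈ 100, ∠N ≈ 0.00°
|D| = √(2² + 2²) ≈ 2.8284, ∠D ≈ 45.00°
|L| = 100 / 2.8284 ≈ 35.356

35.4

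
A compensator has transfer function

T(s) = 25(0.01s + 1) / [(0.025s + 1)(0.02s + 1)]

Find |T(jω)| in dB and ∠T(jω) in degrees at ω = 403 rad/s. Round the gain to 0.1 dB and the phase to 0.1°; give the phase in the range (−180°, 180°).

At ω = 403 rad/s:
zero (1 + j403·0.01) = 1 + j4.03 → |·| ≈ 4.1522, ∠ ≈ 76.06°
pole (1 + j403·0.025) = 1 + j10.075 → |·| ≈ 10.125, ∠ ≈ 84.33°
pole (1 + j403·0.02) = 1 + j8.06 → |·| ≈ 8.1218, ∠ ≈ 82.93°
|T| = 25 · 4.1522 / (10.125 · 8.1218) ≈ 1.2623
Gain = 20 log₁₀(1.2623) ≈ 2.02 dB
∠T = (76.06°) − (84.33° + 82.93°) = -91.20°

2.0 dB, -91.2°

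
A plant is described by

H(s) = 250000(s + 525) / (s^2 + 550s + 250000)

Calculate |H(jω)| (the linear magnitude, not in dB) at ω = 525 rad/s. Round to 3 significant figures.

At s = jω = j525:
zero (s+525): 525 + j525 → |·| = √(525²+525²) = √551250 ≈ 742.46, ∠ = arctan(525/525) ≈ 45.00°
quadratic: (j525)² + 550·j525 + 250000 = -25625 + j288750 → |·| ≈ 2.8988e+05, ∠ ≈ 95.07°
|H| = 250000 · 742.46 / 2.8988e+05 ≈ 640.32

640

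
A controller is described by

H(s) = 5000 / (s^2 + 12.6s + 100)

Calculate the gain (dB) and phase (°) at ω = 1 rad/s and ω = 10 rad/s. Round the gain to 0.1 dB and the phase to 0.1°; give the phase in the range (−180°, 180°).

At s = jω = j1:
quadratic: (j1)² + 12.6·j1 + 100 = 99 + j12.6 → |·| ≈ 99.799, ∠ ≈ 7.25°
|H| = 5000 / 99.799 ≈ 50.101
Gain = 20 log₁₀(50.101) ≈ 34.00 dB
∠H = 0.00° − 7.25° = -7.25°

At s = jω = j10:
quadratic: (j10)² + 12.6·j10 + 100 = 0 + j126 → |·| ≈ 126, ∠ ≈ 90.00°
|H| = 5000 / 126 ≈ 39.683
Gain = 20 log₁₀(39.683) ≈ 31.97 dB
∠H = 0.00° − 90.00° = -90.00°

ω = 1: 34.0 dB, -7.3°; ω = 10: 32.0 dB, -90.0°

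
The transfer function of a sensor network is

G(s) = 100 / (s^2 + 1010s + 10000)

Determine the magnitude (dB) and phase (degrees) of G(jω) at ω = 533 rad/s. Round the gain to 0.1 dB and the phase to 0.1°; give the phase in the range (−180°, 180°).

-75.6 dB, -117.0°

Substitute s = j533:
Numerator: 100 = 100 + j0
Denominator: (j533)^2 + 1010(j533) + 10000 = -274089 + j538330
|N| = √(100² + 0²) ≈ 100, ∠N ≈ 0.00°
|D| = √(274089² + 538330²) ≈ 6.0409e+05, ∠D ≈ 116.98°
|G| = 100 / 6.0409e+05 ≈ 0.00016554
Gain = 20 log₁₀(0.00016554) ≈ -75.62 dB
∠G = 0.00° − 116.98° = -116.98°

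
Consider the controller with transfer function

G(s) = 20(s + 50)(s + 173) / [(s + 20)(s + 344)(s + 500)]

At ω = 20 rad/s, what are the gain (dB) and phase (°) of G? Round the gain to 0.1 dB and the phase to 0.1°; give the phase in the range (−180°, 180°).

At s = jω = j20:
zero (s+50): 50 + j20 → |·| = √(50²+20²) = √2900 ≈ 53.852, ∠ = arctan(20/50) ≈ 21.80°
zero (s+173): 173 + j20 → |·| = √(173²+20²) = √30329 ≈ 174.15, ∠ = arctan(20/173) ≈ 6.59°
pole (s+20): 20 + j20 → |·| = √(20²+20²) = √800 ≈ 28.284, ∠ = arctan(20/20) ≈ 45.00°
pole (s+344): 344 + j20 → |·| = √(344²+20²) = √118736 ≈ 344.58, ∠ = arctan(20/344) ≈ 3.33°
pole (s+500): 500 + j20 → |·| = √(500²+20²) = √250400 ≈ 500.4, ∠ = arctan(20/500) ≈ 2.29°
|G| = 20 · 9378.3 / 4.8769e+06 ≈ 0.03846
Gain = 20 log₁₀(0.03846) ≈ -28.30 dB
∠G = 28.39° − 50.62° = -22.23°

-28.3 dB, -22.2°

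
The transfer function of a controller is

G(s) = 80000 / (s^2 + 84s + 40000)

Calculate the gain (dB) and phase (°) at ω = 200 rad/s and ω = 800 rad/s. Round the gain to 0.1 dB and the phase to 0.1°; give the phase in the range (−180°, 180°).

ω = 200: 13.6 dB, -90.0°; ω = 800: -17.6 dB, -173.6°

At s = jω = j200:
quadratic: (j200)² + 84·j200 + 40000 = 0 + j16800 → |·| ≈ 16800, ∠ ≈ 90.00°
|G| = 80000 / 16800 ≈ 4.7619
Gain = 20 log₁₀(4.7619) ≈ 13.56 dB
∠G = 0.00° − 90.00° = -90.00°

At s = jω = j800:
quadratic: (j800)² + 84·j800 + 40000 = -600000 + j67200 → |·| ≈ 6.0375e+05, ∠ ≈ 173.61°
|G| = 80000 / 6.0375e+05 ≈ 0.13251
Gain = 20 log₁₀(0.13251) ≈ -17.56 dB
∠G = 0.00° − 173.61° = -173.61°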